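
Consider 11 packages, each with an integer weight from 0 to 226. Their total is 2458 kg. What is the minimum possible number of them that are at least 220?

If only k of them are at least 220, the other 11 − k are at most 219, so the total is at most k·226 + (11 − k)·219.
This must reach 2458, so k·226 + (11 − k)·219 ≥ 2458, giving k ≥ 7.
Exactly 7 works: 7 values at 226 and 4 at 219 total 2458.

7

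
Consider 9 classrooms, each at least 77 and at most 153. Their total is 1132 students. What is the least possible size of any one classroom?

To make one classroom as small as possible, make the other 8 as large as possible.
The other 8 can take up 8 × 153 = 1224 ≥ 1132 − 77, so one classroom can sit at its floor of 77.
Achievable: one at 77 and the other 8 totalling 1055, which fits since 8 × 77 ≤ 1055 ≤ 8 × 153.

77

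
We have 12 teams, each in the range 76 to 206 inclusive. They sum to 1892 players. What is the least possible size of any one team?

76

To make one team as small as possible, make the other 11 as large as possible.
The other 11 can take up 11 × 206 = 2266 ≥ 1892 − 76, so one team can sit at its floor of 76.
Achievable: one at 76 and the other 11 totalling 1816, which fits since 11 × 76 ≤ 1816 ≤ 11 × 206.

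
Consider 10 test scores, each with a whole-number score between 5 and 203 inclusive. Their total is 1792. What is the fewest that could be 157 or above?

Each value short of 157 is at most 156, costing at least 203 − 156 = 47 against the maximum total of 2030.
We can afford to lose at most 2030 − 1792 = 238, so at most ⌊238/47⌋ = 5 fall short, and at least 5 are ≥ 157.
Exactly 5 works: 5 values at 203 and 5 at 156 total 1795; lower one of the high values by 3 (still ≥ 157) to hit 1792.

5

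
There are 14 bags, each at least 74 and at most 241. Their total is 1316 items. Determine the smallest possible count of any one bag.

Minimizing one value means maximizing the remaining 13.
The other 13 can take up 13 × 241 = 3133 ≥ 1316 − 74, so one bag can sit at its floor of 74.
Achievable: one at 74 and the other 13 totalling 1242, which fits since 13 × 74 ≤ 1242 ≤ 13 × 241.

74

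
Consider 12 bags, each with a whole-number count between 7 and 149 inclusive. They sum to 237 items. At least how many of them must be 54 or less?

9

Let j be the number exceeding 54. Then the total is ≥ 55·j + 7·(12 − j) = 84 + 48j.
So 48j ≤ 153 and j ≤ 3; hence at least 12 − 3 = 9 are ≤ 54.
Exactly 9 works: 9 values at 7 and 3 at 55 total 228; raise one of the low values by 9 (still ≤ 54) to hit 237.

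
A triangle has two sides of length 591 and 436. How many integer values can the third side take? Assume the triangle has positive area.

871

The triangle inequality gives |591 − 436| < c < 591 + 436, i.e. 155 < c < 1027.
So c can be any integer from 156 to 1026: 871 values.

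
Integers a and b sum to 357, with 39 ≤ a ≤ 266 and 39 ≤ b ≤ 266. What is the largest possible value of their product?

31862

ab = a(357 − a) is maximized when a is as near 357/2 as the bounds allow.
Taking a = 178 and b = 179 (both in [39, 266]) gives ab = 31862.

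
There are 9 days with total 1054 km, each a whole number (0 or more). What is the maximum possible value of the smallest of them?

117

The 9 values sum to 1054, so their minimum is at most ⌊1054/9⌋ = 117.
Equality holds with 8 values of 117 and 1 value of 118.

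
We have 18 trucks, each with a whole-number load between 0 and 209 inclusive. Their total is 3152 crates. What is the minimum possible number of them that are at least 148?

Suppose at most 18 − j of them reach 148; then j values are ≤ 147 and the rest ≤ 209.
The total is then ≤ 147·j + 209·(18 − j) = 3762 − 62j. For this to be ≥ 3152 we need j ≤ 9, so at least 18 − 9 = 9 must reach 148.
Exactly 9 works: 9 values at 209 and 9 at 147 total 3204; lower one of the high values by 52 (still ≥ 148) to hit 3152.

9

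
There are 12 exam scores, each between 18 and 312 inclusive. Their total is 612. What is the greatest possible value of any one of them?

312

To make one score as large as possible, make the other 11 as small as possible.
The other 11 contribute at least 11 × 18 = 198, leaving at most 612 − 198 = 414.
But each score is capped at 312, so the maximum is 312.
Achievable: one at 312 and the other 11 totalling 300, which fits since 11 × 18 ≤ 300 ≤ 11 × 312.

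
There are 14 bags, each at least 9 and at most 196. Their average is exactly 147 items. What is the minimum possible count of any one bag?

Minimizing one value means maximizing the remaining 13.
The total is 14 × 147 = 2058.
The other 13 can take up 13 × 196 = 2548 ≥ 2058 − 9, so one bag can sit at its floor of 9.
Achievable: one at 9 and the other 13 totalling 2049, which fits since 13 × 9 ≤ 2049 ≤ 13 × 196.

9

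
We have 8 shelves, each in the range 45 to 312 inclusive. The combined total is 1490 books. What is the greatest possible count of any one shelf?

312

Maximizing one value means minimizing the remaining 7.
The other 7 contribute at least 7 × 45 = 315, leaving at most 1490 − 315 = 1175.
But each shelf is capped at 312, so the maximum is 312.
Achievable: one at 312 and the other 7 totalling 1178, which fits since 7 × 45 ≤ 1178 ≤ 7 × 312.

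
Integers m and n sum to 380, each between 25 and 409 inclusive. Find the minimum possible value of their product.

8875

Since m + n is fixed, pushing one of them to its bound minimizes the product.
At the endpoint m = 25, n = 380 − 25 = 355, so mn = 25 × 355 = 8875.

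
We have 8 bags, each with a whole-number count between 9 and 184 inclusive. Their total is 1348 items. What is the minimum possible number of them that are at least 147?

5

Each value short of 147 is at most 146, costing at least 184 − 146 = 38 against the maximum total of 1472.
We can afford to lose at most 1472 − 1348 = 124, so at most ⌊124/38⌋ = 3 fall short, and at least 5 are ≥ 147.
Exactly 5 works: 5 values at 184 and 3 at 146 total 1358; lower one of the high values by 10 (still ≥ 147) to hit 1348.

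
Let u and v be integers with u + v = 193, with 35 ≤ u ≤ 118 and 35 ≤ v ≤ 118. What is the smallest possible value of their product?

8850

Since u + v is fixed, pushing one of them to its bound minimizes the product.
The extreme feasible split is u = 75, v = 118, giving uv = 8850.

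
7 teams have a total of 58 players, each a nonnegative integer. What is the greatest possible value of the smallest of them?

8

The average is 58/7 < 9, so some value is ≤ 8.
Taking 5 copies of 8 and 2 copies of 9 gives exactly 58, so 8 is attained.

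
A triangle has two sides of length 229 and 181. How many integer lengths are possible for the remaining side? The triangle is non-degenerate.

The triangle inequality gives |229 − 181| < c < 229 + 181, i.e. 48 < c < 410.
So c can be any integer from 49 to 409: 361 values.

361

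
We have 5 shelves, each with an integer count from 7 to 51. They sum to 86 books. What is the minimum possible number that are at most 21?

2

Let j be the number exceeding 21. Then the total is ≥ 22·j + 7·(5 − j) = 35 + 15j.
So 15j ≤ 51 and j ≤ 3; hence at least 5 − 3 = 2 are ≤ 21.
Exactly 2 works: 2 values at 7 and 3 at 22 total 80; raise one of the low values by 6 (still ≤ 21) to hit 86.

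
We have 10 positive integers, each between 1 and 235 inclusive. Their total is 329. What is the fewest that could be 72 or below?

6

Each value above 72 is at least 73, contributing at least 73 − 1 = 72 above the floor 1.
The sum exceeds the floor total 10 by 319, so at most ⌊319/72⌋ = 4 exceed 72, and at least 6 are ≤ 72.
Exactly 6 works: 6 values at 1 and 4 at 73 total 298; raise one of the low values by 31 (still ≤ 72) to hit 329.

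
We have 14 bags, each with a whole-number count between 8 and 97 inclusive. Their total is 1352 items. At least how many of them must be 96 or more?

11

If only k of them are at least 96, the other 14 − k are at most 95, so the total is at most k·97 + (14 − k)·95.
This must reach 1352, so k·97 + (14 − k)·95 ≥ 1352, giving k ≥ 11.
Exactly 11 works: 11 values at 97 and 3 at 95 total 1352.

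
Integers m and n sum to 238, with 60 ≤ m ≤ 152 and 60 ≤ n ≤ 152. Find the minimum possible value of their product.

For a fixed sum, mn is smallest when m and n are as far apart as possible.
The extreme feasible split is m = 86, n = 152, giving mn = 13072.

13072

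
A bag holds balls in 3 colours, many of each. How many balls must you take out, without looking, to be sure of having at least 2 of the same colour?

In the worst case you draw 1 of each of the 3 colours: 3 × 1 = 3.
One more forces 2 of some colour, so 3 + 1 = 4.

4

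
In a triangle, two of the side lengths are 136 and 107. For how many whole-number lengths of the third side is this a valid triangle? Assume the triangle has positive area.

The triangle inequality gives |136 − 107| < c < 136 + 107, i.e. 29 < c < 243.
So c can be any integer from 30 to 242: 213 values.

213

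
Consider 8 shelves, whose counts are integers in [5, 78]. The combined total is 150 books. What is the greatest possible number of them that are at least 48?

2

If k of the values are ≥ 48, the total is ≥ 48k + 5(8 − k).
Setting 48k + 5(8 − k) ≤ 150 gives 43k ≤ 110, so k ≤ 2.
k = 2 is achieved by 2 values at 48 and 6 at 5, total 126; add 24 to one value (staying below 48) to reach 150.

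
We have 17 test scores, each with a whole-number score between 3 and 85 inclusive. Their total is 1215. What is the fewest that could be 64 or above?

7

If only k of them are at least 64, the other 17 − k are at most 63, so the total is at most k·85 + (17 − k)·63.
This must reach 1215, so k·85 + (17 − k)·63 ≥ 1215, giving k ≥ 7.
Exactly 7 works: 7 values at 85 and 10 at 63 total 1225; lower one of the high values by 10 (still ≥ 64) to hit 1215.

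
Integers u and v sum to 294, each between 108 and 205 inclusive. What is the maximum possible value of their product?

For a fixed sum, the product uv is largest when u and v are as close as possible.
Taking u = 147 and v = 147 (both in [108, 205]) gives uv = 21609.

21609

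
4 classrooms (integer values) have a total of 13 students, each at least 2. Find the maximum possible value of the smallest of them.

The 4 values sum to 13, so their minimum is at most ⌊13/4⌋ = 3.
Taking 3 copies of 3 and 1 copy of 4 gives exactly 13, so 3 is attained.

3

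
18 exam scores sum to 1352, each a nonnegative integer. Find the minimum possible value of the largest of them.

The 18 values sum to 1352, so their maximum is at least ⌈1352/18⌉ = 76.
Taking 16 copies of 75 and 2 copies of 76 gives exactly 1352, so 76 is attained.

76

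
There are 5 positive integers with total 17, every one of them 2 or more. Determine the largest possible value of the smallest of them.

The average is 17/5 < 4, so some value is ≤ 3.
Achievable: 3 of them at 3 and 2 at 4 total 17.

3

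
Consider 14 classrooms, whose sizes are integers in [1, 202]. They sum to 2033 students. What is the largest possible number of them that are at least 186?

10

If k of the values are ≥ 186, the total is ≥ 186k + 1(14 − k).
Setting 186k + 1(14 − k) ≤ 2033 gives 185k ≤ 2019, so k ≤ 10.
k = 10 is achieved by 10 values at 186 and 4 at 1, total 1864; add 169 to one value (staying below 186) to reach 2033.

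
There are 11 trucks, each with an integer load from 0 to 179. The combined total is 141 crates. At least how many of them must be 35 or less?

Let j be the number exceeding 35. Then the total is ≥ 36·j + 0·(11 − j) = 0 + 36j.
So 36j ≤ 141 and j ≤ 3; hence at least 11 − 3 = 8 are ≤ 35.
Exactly 8 works: 8 values at 0 and 3 at 36 total 108; raise one of the low values by 33 (still ≤ 35) to hit 141.

8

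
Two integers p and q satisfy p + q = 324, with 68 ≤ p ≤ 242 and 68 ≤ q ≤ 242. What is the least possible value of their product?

19844

For a fixed sum, pq is smallest when p and q are as far apart as possible.
At the endpoint p = 82, q = 324 − 82 = 242, so pq = 82 × 242 = 19844.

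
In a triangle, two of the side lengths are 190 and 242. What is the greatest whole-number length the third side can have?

431

The third side must be less than 190 + 242 = 432.
The largest integer below 432 is 431.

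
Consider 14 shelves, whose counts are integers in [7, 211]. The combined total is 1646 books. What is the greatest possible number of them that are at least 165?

9

If k of the values are ≥ 165, the total is ≥ 165k + 7(14 − k).
Setting 165k + 7(14 − k) ≤ 1646 gives 158k ≤ 1548, so k ≤ 9.
k = 9 is achieved by 9 values at 165 and 5 at 7, total 1520; add 126 to one value (staying below 165) to reach 1646.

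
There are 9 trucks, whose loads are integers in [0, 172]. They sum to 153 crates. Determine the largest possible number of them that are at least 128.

With k values at 128 or above and the rest at least 0, the sum is at least 0 + 128k.
Since the sum is 153, we need 128k ≤ 153, i.e. k ≤ 1.
k = 1 is achieved by 1 value at 128 and 8 at 0, total 128; add 25 to one value (staying below 128) to reach 153.

1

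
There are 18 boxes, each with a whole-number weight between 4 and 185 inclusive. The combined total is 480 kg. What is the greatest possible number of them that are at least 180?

2

Suppose k of them are at least 180. Those contribute at least 180 each and the other 18 − k at least 4 each.
So the total is at least 180k + 4(18 − k) = 72 + 176k. This must be ≤ 480, giving k ≤ 2.
k = 2 is achieved by 2 values at 180 and 16 at 4, total 424; add 56 to one value (staying below 180) to reach 480.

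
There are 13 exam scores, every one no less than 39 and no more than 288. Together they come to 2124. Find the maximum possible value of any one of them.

Maximizing one value means minimizing the remaining 12.
The other 12 contribute at least 12 × 39 = 468, leaving at most 2124 − 468 = 1656.
But each score is capped at 288, so the maximum is 288.
Achievable: one at 288 and the other 12 totalling 1836, which fits since 12 × 39 ≤ 1836 ≤ 12 × 288.

288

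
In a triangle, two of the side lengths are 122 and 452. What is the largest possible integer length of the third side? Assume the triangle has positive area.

573

The third side must be less than 122 + 452 = 574.
The largest integer below 574 is 573.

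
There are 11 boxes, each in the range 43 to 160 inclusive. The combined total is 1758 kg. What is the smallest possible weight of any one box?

158

Minimizing one value means maximizing the remaining 10.
The other 10 contribute at most 10 × 160 = 1600, leaving at least 1758 − 1600 = 158.
Since 158 ≥ 43, this is achievable: one at 158 and 10 at 160.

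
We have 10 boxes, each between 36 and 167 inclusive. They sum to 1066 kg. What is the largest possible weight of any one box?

To make one box as large as possible, make the other 9 as small as possible.
The other 9 contribute at least 9 × 36 = 324, leaving at most 1066 − 324 = 742.
But each box is capped at 167, so the maximum is 167.
Achievable: one at 167 and the other 9 totalling 899, which fits since 9 × 36 ≤ 899 ≤ 9 × 167.

167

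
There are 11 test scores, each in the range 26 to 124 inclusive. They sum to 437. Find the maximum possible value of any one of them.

124

Maximizing one value means minimizing the remaining 10.
The other 10 contribute at least 10 × 26 = 260, leaving at most 437 − 260 = 177.
But each score is capped at 124, so the maximum is 124.
Achievable: one at 124 and the other 10 totalling 313, which fits since 10 × 26 ≤ 313 ≤ 10 × 124.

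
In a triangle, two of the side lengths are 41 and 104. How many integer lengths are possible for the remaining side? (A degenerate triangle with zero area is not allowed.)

81

The triangle inequality gives |41 − 104| < c < 41 + 104, i.e. 63 < c < 145.
So c can be any integer from 64 to 144: 81 values.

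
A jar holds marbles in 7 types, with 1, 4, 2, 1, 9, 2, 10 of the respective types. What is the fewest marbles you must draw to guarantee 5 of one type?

19

In the worst case you take as many as possible of each type without reaching 5: 1 + 4 + 2 + 1 + 4 + 2 + 4 = 18.
The next one must give 5 of some type, so 18 + 1 = 19.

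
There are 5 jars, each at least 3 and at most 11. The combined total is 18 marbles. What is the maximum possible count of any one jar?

Maximizing one value means minimizing the remaining 4.
The other 4 contribute at least 4 × 3 = 12, leaving at most 18 − 12 = 6.
Since 6 ≤ 11, this is achievable: one at 6 and 4 at 3.

6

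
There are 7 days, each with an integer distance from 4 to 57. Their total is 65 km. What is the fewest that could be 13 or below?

4

If only k of them are at most 13, the other 7 − k are at least 14, so the total is at least (7 − k)·14 + k·4.
This is ≤ 65, so (7 − k)·14 + 4k ≤ 65, which gives k ≥ 4.
Exactly 4 works: 4 values at 4 and 3 at 14 total 58; raise one of the low values by 7 (still ≤ 13) to hit 65.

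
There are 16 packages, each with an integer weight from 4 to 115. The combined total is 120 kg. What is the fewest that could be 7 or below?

Let j be the number exceeding 7. Then the total is ≥ 8·j + 4·(16 − j) = 64 + 4j.
So 4j ≤ 56 and j ≤ 14; hence at least 16 − 14 = 2 are ≤ 7.
Exactly 2 works: 2 values at 4 and 14 at 8 total 120.

2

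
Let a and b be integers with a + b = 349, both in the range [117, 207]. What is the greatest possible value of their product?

30450

ab = a(349 − a) is maximized when a is as near 349/2 as the bounds allow.
Taking a = 174 and b = 175 (both in [117, 207]) gives ab = 30450.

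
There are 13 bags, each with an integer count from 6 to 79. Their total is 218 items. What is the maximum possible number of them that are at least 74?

2

If k of the values are ≥ 74, the total is ≥ 74k + 6(13 − k).
Setting 74k + 6(13 − k) ≤ 218 gives 68k ≤ 140, so k ≤ 2.
k = 2 is achieved by 2 values at 74 and 11 at 6, total 214; add 4 to one value (staying below 74) to reach 218.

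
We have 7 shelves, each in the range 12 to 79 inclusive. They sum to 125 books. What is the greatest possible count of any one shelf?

53

To make one shelf as large as possible, make the other 6 as small as possible.
The other 6 contribute at least 6 × 12 = 72, leaving at most 125 − 72 = 53.
Since 53 ≤ 79, this is achievable: one at 53 and 6 at 12.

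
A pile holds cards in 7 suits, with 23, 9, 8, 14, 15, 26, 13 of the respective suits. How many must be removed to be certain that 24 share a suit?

106

In the worst case you take as many as possible of each suit without reaching 24: 23 + 9 + 8 + 14 + 15 + 23 + 13 = 105.
The next one must give 24 of some suit, so 105 + 1 = 106.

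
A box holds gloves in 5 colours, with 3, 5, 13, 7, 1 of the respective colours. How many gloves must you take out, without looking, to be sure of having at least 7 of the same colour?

In the worst case you take as many as possible of each colour without reaching 7: 3 + 5 + 6 + 6 + 1 = 21.
The next one must give 7 of some colour, so 21 + 1 = 22.

22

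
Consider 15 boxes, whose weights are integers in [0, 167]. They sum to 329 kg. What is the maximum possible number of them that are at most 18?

14

Suppose k of them are at most 18. Those contribute at most 18 each and the rest at most 167 each.
So the total is at most 18k + 167(15 − k) = 2505 − 149k. This must still be ≥ 329, so k ≤ 14.
k = 14 is achieved by 14 values at 18 and 1 at 167, total 419; lower one of the 167's by 90 (still > 18) to reach 329.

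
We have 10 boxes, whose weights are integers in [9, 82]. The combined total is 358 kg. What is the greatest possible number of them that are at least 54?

5

Suppose k of them are at least 54. Those contribute at least 54 each and the other 10 − k at least 9 each.
So the total is at least 54k + 9(10 − k) = 90 + 45k. This must be ≤ 358, giving k ≤ 5.
k = 5 is achieved by 5 values at 54 and 5 at 9, total 315; add 43 to one value (staying below 54) to reach 358.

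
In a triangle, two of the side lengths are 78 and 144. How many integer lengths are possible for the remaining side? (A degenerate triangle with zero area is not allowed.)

155

The triangle inequality gives |78 − 144| < c < 78 + 144, i.e. 66 < c < 222.
So c can be any integer from 67 to 221: 155 values.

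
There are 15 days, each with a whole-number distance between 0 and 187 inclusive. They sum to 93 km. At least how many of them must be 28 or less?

12

Let j be the number exceeding 28. Then the total is ≥ 29·j + 0·(15 − j) = 0 + 29j.
So 29j ≤ 93 and j ≤ 3; hence at least 15 − 3 = 12 are ≤ 28.
Exactly 12 works: 12 values at 0 and 3 at 29 total 87; raise one of the low values by 6 (still ≤ 28) to hit 93.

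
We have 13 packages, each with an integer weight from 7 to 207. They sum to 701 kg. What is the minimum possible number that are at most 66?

Each value above 66 is at least 67, contributing at least 67 − 7 = 60 above the floor 7.
The sum exceeds the floor total 91 by 610, so at most ⌊610/60⌋ = 10 exceed 66, and at least 3 are ≤ 66.
Exactly 3 works: 3 values at 7 and 10 at 67 total 691; raise one of the low values by 10 (still ≤ 66) to hit 701.

3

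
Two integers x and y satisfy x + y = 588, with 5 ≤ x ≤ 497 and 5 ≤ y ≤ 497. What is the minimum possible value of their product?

Since x + y is fixed, pushing one of them to its bound minimizes the product.
The extreme feasible split is x = 91, y = 497, giving xy = 45227.

45227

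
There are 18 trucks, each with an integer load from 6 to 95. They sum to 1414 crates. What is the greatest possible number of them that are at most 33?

Suppose k of them are at most 33. Those contribute at most 33 each and the rest at most 95 each.
So the total is at most 33k + 95(18 − k) = 1710 − 62k. This must still be ≥ 1414, so k ≤ 4.
k = 4 is achieved by 4 values at 33 and 14 at 95, total 1462; lower one of the 95's by 48 (still > 33) to reach 1414.

4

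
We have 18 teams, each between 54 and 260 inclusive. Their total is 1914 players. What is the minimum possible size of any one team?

Minimizing one value means maximizing the remaining 17.
The other 17 can take up 17 × 260 = 4420 ≥ 1914 − 54, so one team can sit at its floor of 54.
Achievable: one at 54 and the other 17 totalling 1860, which fits since 17 × 54 ≤ 1860 ≤ 17 × 260.

54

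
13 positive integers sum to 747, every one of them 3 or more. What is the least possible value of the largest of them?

58

The average is 747/13 > 57, so not all 13 can be 57 or less; the largest is ≥ 58.
Achievable: 6 of them at 58 and 7 at 57 total 747.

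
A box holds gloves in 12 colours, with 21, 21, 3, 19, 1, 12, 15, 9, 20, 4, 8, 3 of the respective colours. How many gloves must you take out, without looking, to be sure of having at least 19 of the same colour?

In the worst case you take as many as possible of each colour without reaching 19: 18 + 18 + 3 + 18 + 1 + 12 + 15 + 9 + 18 + 4 + 8 + 3 = 127.
The next one must give 19 of some colour, so 127 + 1 = 128.

128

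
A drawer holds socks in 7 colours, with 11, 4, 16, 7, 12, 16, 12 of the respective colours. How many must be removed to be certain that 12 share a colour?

In the worst case you take as many as possible of each colour without reaching 12: 11 + 4 + 11 + 7 + 11 + 11 + 11 = 66.
The next one must give 12 of some colour, so 66 + 1 = 67.

67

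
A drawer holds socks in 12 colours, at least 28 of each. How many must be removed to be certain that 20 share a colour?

229

You could draw 19 of every colour without reaching 20 of any — 228 in all.
One more forces 20 of some colour, so 228 + 1 = 229.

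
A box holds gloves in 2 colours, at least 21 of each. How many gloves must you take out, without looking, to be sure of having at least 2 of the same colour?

In the worst case you draw 1 of each of the 2 colours: 2 × 1 = 2.
One more forces 2 of some colour, so 2 + 1 = 3.

3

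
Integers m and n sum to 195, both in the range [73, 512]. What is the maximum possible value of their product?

mn = m(195 − m) is maximized when m is as near 195/2 as the bounds allow.
Taking m = 97 and n = 98 (both in [73, 512]) gives mn = 9506.

9506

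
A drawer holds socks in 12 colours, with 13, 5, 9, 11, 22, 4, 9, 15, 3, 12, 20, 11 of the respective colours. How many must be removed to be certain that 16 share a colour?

123

In the worst case you take as many as possible of each colour without reaching 16: 13 + 5 + 9 + 11 + 15 + 4 + 9 + 15 + 3 + 12 + 15 + 11 = 122.
The next one must give 16 of some colour, so 122 + 1 = 123.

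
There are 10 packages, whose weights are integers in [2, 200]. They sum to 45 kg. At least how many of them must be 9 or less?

7

Each value above 9 is at least 10, contributing at least 10 − 2 = 8 above the floor 2.
The sum exceeds the floor total 20 by 25, so at most ⌊25/8⌋ = 3 exceed 9, and at least 7 are ≤ 9.
Exactly 7 works: 7 values at 2 and 3 at 10 total 44; raise one of the low values by 1 (still ≤ 9) to hit 45.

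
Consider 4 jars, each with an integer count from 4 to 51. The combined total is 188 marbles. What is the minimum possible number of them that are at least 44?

2

If only k of them are at least 44, the other 4 − k are at most 43, so the total is at most k·51 + (4 − k)·43.
This must reach 188, so k·51 + (4 − k)·43 ≥ 188, giving k ≥ 2.
Exactly 2 works: 2 values at 51 and 2 at 43 total 188.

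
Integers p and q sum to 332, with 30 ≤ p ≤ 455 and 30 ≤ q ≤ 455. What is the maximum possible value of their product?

27556

For a fixed sum, the product pq is largest when p and q are as close as possible.
Taking p = 166 and q = 166 (both in [30, 455]) gives pq = 27556.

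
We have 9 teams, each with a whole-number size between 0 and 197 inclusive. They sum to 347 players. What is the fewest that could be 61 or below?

4

Let j be the number exceeding 61. Then the total is ≥ 62·j + 0·(9 − j) = 0 + 62j.
So 62j ≤ 347 and j ≤ 5; hence at least 9 − 5 = 4 are ≤ 61.
Exactly 4 works: 4 values at 0 and 5 at 62 total 310; raise one of the low values by 37 (still ≤ 61) to hit 347.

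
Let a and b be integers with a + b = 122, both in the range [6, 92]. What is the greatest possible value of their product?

ab = a(122 − a) is maximized when a is as near 122/2 as the bounds allow.
Taking a = 61 and b = 61 (both in [6, 92]) gives ab = 3721.

3721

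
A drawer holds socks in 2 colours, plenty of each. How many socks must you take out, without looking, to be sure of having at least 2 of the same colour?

3

In the worst case you draw 1 of each of the 2 colours: 2 × 1 = 2.
One more forces 2 of some colour, so 2 + 1 = 3.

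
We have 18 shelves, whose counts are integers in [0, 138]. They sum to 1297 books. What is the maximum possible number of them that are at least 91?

Suppose k of them are at least 91. Those contribute at least 91 each and the other 18 − k at least 0 each.
So the total is at least 91k + 0(18 − k) = 0 + 91k. This must be ≤ 1297, giving k ≤ 14.
k = 14 is achieved by 14 values at 91 and 4 at 0, total 1274; add 23 to one value (staying below 91) to reach 1297.

14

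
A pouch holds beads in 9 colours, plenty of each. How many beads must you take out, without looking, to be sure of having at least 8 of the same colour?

64

In the worst case you draw 7 of each of the 9 colours: 9 × 7 = 63.
One more forces 8 of some colour, so 63 + 1 = 64.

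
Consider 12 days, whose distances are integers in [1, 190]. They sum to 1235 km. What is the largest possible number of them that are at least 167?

If k of the values are ≥ 167, the total is ≥ 167k + 1(12 − k).
Setting 167k + 1(12 − k) ≤ 1235 gives 166k ≤ 1223, so k ≤ 7.
k = 7 is achieved by 7 values at 167 and 5 at 1, total 1174; add 61 to one value (staying below 167) to reach 1235.

7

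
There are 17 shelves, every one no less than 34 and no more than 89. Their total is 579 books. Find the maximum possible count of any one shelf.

35

To make one shelf as large as possible, make the other 16 as small as possible.
The other 16 contribute at least 16 × 34 = 544, leaving at most 579 − 544 = 35.
Since 35 ≤ 89, this is achievable: one at 35 and 16 at 34.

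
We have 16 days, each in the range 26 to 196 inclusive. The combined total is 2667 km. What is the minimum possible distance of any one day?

26

To make one day as small as possible, make the other 15 as large as possible.
The other 15 can take up 15 × 196 = 2940 ≥ 2667 − 26, so one day can sit at its floor of 26.
Achievable: one at 26 and the other 15 totalling 2641, which fits since 15 × 26 ≤ 2641 ≤ 15 × 196.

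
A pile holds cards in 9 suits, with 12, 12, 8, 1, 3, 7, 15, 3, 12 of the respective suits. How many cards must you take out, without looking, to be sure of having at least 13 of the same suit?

71

In the worst case you take as many as possible of each suit without reaching 13: 12 + 12 + 8 + 1 + 3 + 7 + 12 + 3 + 12 = 70.
The next one must give 13 of some suit, so 70 + 1 = 71.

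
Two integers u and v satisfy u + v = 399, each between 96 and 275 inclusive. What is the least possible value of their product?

uv = u(399 − u) is concave in u, so over [124, 275] it is minimized at an endpoint.
The extreme feasible split is u = 124, v = 275, giving uv = 34100.

34100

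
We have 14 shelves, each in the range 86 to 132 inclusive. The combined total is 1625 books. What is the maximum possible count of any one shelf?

132

Maximizing one value means minimizing the remaining 13.
The other 13 contribute at least 13 × 86 = 1118, leaving at most 1625 − 1118 = 507.
But each shelf is capped at 132, so the maximum is 132.
Achievable: one at 132 and the other 13 totalling 1493, which fits since 13 × 86 ≤ 1493 ≤ 13 × 132.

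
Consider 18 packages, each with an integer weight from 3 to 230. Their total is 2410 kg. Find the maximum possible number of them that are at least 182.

13

If k of the values are ≥ 182, the total is ≥ 182k + 3(18 − k).
Setting 182k + 3(18 − k) ≤ 2410 gives 179k ≤ 2356, so k ≤ 13.
k = 13 is achieved by 13 values at 182 and 5 at 3, total 2381; add 29 to one value (staying below 182) to reach 2410.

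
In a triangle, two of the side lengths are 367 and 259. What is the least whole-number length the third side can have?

The third side must exceed |367 − 259| = 108.
The smallest integer above 108 is 109.

109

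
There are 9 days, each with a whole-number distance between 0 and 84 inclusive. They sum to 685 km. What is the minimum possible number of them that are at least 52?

If only k of them are at least 52, the other 9 − k are at most 51, so the total is at most k·84 + (9 − k)·51.
This must reach 685, so k·84 + (9 − k)·51 ≥ 685, giving k ≥ 7.
Exactly 7 works: 7 values at 84 and 2 at 51 total 690; lower one of the high values by 5 (still ≥ 52) to hit 685.

7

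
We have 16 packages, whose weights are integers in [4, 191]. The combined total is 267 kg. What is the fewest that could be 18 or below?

Let j be the number exceeding 18. Then the total is ≥ 19·j + 4·(16 − j) = 64 + 15j.
So 15j ≤ 203 and j ≤ 13; hence at least 16 − 13 = 3 are ≤ 18.
Exactly 3 works: 3 values at 4 and 13 at 19 total 259; raise one of the low values by 8 (still ≤ 18) to hit 267.

3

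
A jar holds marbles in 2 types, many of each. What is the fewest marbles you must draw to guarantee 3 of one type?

You could draw 2 of every type without reaching 3 of any — 4 in all.
One more forces 3 of some type, so 4 + 1 = 5.

5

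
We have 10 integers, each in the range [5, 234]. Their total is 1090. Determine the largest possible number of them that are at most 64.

Each value at 64 or below falls at least 234 − 64 = 170 short of the ceiling 234.
The ceiling total is 10 × 234 = 2340, and we need 1090, so at most ⌊(2340 − 1090)/170⌋ = 7 can be that low.
k = 7 is achieved by 7 values at 64 and 3 at 234, total 1150; lower one of the 234's by 60 (still > 64) to reach 1090.

7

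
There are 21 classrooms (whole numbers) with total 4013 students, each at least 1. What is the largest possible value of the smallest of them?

If every one of the 21 were at least 192, the total would be at least 21 × 192 = 4032 > 4013.
Achievable: 19 of them at 191 and 2 at 192 total 4013.

191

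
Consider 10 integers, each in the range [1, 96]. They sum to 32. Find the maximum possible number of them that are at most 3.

Each value at 3 or below falls at least 96 − 3 = 93 short of the ceiling 96.
The ceiling total is 10 × 96 = 960, and we need 32, so at most ⌊(960 − 32)/93⌋ = 9 can be that low.
k = 9 is achieved by 9 values at 3 and 1 at 96, total 123; lower one of the 96's by 91 (still > 3) to reach 32.

9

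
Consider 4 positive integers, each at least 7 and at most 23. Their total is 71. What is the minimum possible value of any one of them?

7

Minimizing one value means maximizing the remaining 3.
The other 3 can take up 3 × 23 = 69 ≥ 71 − 7, so one integer can sit at its floor of 7.
Achievable: one at 7 and the other 3 totalling 64, which fits since 3 × 7 ≤ 64 ≤ 3 × 23.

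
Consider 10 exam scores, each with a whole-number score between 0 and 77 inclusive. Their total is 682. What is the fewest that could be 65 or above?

Suppose at most 10 − j of them reach 65; then j values are ≤ 64 and the rest ≤ 77.
The total is then ≤ 64·j + 77·(10 − j) = 770 − 13j. For this to be ≥ 682 we need j ≤ 6, so at least 10 − 6 = 4 must reach 65.
Exactly 4 works: 4 values at 77 and 6 at 64 total 692; lower one of the high values by 10 (still ≥ 65) to hit 682.

4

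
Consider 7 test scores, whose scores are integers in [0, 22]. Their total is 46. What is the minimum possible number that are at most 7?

If only k of them are at most 7, the other 7 − k are at least 8, so the total is at least (7 − k)·8 + k·0.
This is ≤ 46, so (7 − k)·8 + 0k ≤ 46, which gives k ≥ 2.
Exactly 2 works: 2 values at 0 and 5 at 8 total 40; raise one of the low values by 6 (still ≤ 7) to hit 46.

2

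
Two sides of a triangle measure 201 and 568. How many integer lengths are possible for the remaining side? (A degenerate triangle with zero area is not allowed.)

401

The triangle inequality gives |201 − 568| < c < 201 + 568, i.e. 367 < c < 769.
So c can be any integer from 368 to 768: 401 values.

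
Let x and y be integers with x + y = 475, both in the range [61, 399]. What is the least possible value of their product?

30324

xy = x(475 − x) is concave in x, so over [76, 399] it is minimized at an endpoint.
The extreme feasible split is x = 76, y = 399, giving xy = 30324.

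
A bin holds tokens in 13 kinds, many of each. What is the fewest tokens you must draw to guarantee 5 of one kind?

53

You could draw 4 of every kind without reaching 5 of any — 52 in all.
One more forces 5 of some kind, so 52 + 1 = 53.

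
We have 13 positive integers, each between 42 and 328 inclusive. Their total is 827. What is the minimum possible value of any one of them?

42

To make one integer as small as possible, make the other 12 as large as possible.
The other 12 can take up 12 × 328 = 3936 ≥ 827 − 42, so one integer can sit at its floor of 42.
Achievable: one at 42 and the other 12 totalling 785, which fits since 12 × 42 ≤ 785 ≤ 12 × 328.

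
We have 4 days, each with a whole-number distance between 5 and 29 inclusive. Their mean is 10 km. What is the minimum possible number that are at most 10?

1

The total is 4 × 10 = 40.
If only k of them are at most 10, the other 4 − k are at least 11, so the total is at least (4 − k)·11 + k·5.
This is ≤ 40, so (4 − k)·11 + 5k ≤ 40, which gives k ≥ 1.
Exactly 1 works: 1 value at 5 and 3 at 11 total 38; raise one of the low values by 2 (still ≤ 10) to hit 40.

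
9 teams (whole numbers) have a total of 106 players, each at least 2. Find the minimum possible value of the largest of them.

The 9 values sum to 106, so their maximum is at least ⌈106/9⌉ = 12.
Taking 2 copies of 11 and 7 copies of 12 gives exactly 106, so 12 is attained.

12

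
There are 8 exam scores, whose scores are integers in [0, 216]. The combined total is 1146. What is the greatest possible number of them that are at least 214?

5

If k of the values are ≥ 214, the total is ≥ 214k + 0(8 − k).
Setting 214k + 0(8 − k) ≤ 1146 gives 214k ≤ 1146, so k ≤ 5.
k = 5 is achieved by 5 values at 214 and 3 at 0, total 1070; add 76 to one value (staying below 214) to reach 1146.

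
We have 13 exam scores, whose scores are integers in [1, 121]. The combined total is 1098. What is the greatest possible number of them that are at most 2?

Suppose k of them are at most 2. Those contribute at most 2 each and the rest at most 121 each.
So the total is at most 2k + 121(13 − k) = 1573 − 119k. This must still be ≥ 1098, so k ≤ 3.
k = 3 is achieved by 3 values at 2 and 10 at 121, total 1216; lower one of the 121's by 118 (still > 2) to reach 1098.

3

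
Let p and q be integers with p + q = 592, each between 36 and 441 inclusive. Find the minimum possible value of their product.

Since p + q is fixed, pushing one of them to its bound minimizes the product.
The extreme feasible split is p = 151, q = 441, giving pq = 66591.

66591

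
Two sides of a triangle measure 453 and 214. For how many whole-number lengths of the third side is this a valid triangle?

427

The triangle inequality gives |453 − 214| < c < 453 + 214, i.e. 239 < c < 667.
So c can be any integer from 240 to 666: 427 values.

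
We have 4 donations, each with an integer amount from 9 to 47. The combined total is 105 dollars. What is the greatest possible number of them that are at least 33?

Suppose k of them are at least 33. Those contribute at least 33 each and the other 4 − k at least 9 each.
So the total is at least 33k + 9(4 − k) = 36 + 24k. This must be ≤ 105, giving k ≤ 2.
k = 2 is achieved by 2 values at 33 and 2 at 9, total 84; add 21 to one value (staying below 33) to reach 105.

2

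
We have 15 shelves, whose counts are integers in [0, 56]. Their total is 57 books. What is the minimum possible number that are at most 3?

1

If only k of them are at most 3, the other 15 − k are at least 4, so the total is at least (15 − k)·4 + k·0.
This is ≤ 57, so (15 − k)·4 + 0k ≤ 57, which gives k ≥ 1.
Exactly 1 works: 1 value at 0 and 14 at 4 total 56; raise one of the low values by 1 (still ≤ 3) to hit 57.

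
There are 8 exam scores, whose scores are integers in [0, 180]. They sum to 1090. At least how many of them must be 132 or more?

1

Suppose at most 8 − j of them reach 132; then j values are ≤ 131 and the rest ≤ 180.
The total is then ≤ 131·j + 180·(8 − j) = 1440 − 49j. For this to be ≥ 1090 we need j ≤ 7, so at least 8 − 7 = 1 must reach 132.
Exactly 1 works: 1 value at 180 and 7 at 131 total 1097; lower one of the high values by 7 (still ≥ 132) to hit 1090.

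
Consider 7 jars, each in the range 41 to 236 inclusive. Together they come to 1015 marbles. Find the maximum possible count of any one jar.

Maximizing one value means minimizing the remaining 6.
The other 6 contribute at least 6 × 41 = 246, leaving at most 1015 − 246 = 769.
But each jar is capped at 236, so the maximum is 236.
Achievable: one at 236 and the other 6 totalling 779, which fits since 6 × 41 ≤ 779 ≤ 6 × 236.

236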